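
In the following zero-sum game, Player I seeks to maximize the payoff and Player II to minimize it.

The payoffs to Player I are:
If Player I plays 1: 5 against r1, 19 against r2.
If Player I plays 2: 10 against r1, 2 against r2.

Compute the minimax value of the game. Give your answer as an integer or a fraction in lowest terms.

Row minima are 5 and 2, so Player I's maximin is 5; column maxima are 10 and 19, so Player II's minimax is 10. These differ, so the equilibrium is in mixed strategies.
Let Player I play 1 with probability p. Player II is indifferent when 5p + 10(1−p) = 19p + 2(1−p), giving p = 4/11.
Let Player II play r1 with probability q. Player I is indifferent when 5q + 19(1−q) = 10q + 2(1−q), giving q = 17/22.
The value is 5·(17/22) + (19)·(5/22) = 90/11.

90/11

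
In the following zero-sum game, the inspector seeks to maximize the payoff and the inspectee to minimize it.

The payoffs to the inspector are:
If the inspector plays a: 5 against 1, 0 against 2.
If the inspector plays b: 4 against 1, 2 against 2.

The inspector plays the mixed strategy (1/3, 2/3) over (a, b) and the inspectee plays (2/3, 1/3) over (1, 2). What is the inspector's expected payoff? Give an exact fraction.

Against (2/3, 1/3), each row's expected payoff is a: 10/3; b: 10/3.
Taking the (1/3, 2/3)-weighted average: (1/3)·(10/3) + (2/3)·(10/3) = 10/3.

10/3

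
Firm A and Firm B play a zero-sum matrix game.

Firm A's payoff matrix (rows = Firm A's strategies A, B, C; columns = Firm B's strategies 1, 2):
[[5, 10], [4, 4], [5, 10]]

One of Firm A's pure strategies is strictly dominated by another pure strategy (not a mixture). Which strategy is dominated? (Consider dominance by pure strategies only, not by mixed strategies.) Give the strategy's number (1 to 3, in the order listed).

Compare B with A: 5 > 4, 10 > 4.
So A strictly dominates B for Firm A; B is strictly dominated.

2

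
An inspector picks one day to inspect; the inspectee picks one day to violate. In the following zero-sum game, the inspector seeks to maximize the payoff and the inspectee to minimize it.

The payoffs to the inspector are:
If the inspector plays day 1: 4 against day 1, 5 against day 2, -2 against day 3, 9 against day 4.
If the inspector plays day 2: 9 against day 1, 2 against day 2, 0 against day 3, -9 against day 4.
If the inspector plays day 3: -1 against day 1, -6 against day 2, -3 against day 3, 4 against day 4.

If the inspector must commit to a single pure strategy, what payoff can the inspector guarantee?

-2

The worst-case payoff for each row is day 1: -2, day 2: -9, day 3: -6.
The best of these is -2.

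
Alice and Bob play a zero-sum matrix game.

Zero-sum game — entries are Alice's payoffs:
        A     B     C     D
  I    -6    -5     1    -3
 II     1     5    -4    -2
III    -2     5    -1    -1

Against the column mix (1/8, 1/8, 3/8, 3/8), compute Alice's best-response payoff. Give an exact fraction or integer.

-3/8

I: (-6)·(1/8) + (-5)·(1/8) + (1)·(3/8) + (-3)·(3/8) = -17/8.
II: (1)·(1/8) + (5)·(1/8) + (-4)·(3/8) + (-2)·(3/8) = -3/2.
III: (-2)·(1/8) + (5)·(1/8) + (-1)·(3/8) + (-1)·(3/8) = -3/8.
The best pure response is III with expected payoff -3/8.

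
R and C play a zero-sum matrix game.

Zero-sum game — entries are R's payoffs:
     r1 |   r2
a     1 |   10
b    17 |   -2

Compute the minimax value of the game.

Row minima are 1 and -2, so R's maximin is 1; column maxima are 17 and 10, so C's minimax is 10. These differ, so the equilibrium is in mixed strategies.
Let R play a with probability p. C is indifferent when p + 17(1−p) = 10p − 2(1−p), giving p = 19/28.
Let C play r1 with probability q. R is indifferent when q + 10(1−q) = 17q − 2(1−q), giving q = 3/7.
The value is 1·(3/7) + (10)·(4/7) = 43/7.

43/7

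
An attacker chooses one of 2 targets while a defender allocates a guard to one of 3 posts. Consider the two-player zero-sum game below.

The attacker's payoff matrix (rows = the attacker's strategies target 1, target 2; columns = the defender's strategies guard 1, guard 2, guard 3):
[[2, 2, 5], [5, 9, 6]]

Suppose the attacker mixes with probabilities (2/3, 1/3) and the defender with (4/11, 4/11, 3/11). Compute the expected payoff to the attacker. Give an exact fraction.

136/33

Against (4/11, 4/11, 3/11), each row's expected payoff is target 1: 31/11; target 2: 74/11.
Taking the (2/3, 1/3)-weighted average: (2/3)·(31/11) + (1/3)·(74/11) = 136/33.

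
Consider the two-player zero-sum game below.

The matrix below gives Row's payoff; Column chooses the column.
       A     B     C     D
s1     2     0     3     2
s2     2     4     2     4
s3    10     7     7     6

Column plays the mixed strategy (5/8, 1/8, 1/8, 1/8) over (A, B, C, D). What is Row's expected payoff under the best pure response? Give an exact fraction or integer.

s1: (2)·(5/8) + (0)·(1/8) + (3)·(1/8) + (2)·(1/8) = 15/8.
s2: (2)·(5/8) + (4)·(1/8) + (2)·(1/8) + (4)·(1/8) = 5/2.
s3: (10)·(5/8) + (7)·(1/8) + (7)·(1/8) + (6)·(1/8) = 35/4.
The best pure response is s3 with expected payoff 35/4.

35/4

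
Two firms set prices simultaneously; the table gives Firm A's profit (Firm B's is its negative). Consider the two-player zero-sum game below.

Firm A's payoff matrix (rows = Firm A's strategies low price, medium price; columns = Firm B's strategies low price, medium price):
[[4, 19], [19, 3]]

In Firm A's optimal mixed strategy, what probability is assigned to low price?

16/31

Row minima are 4 and 3, so Firm A's maximin is 4; column maxima are 19 and 19, so Firm B's minimax is 19. These differ, so the equilibrium is in mixed strategies.
Let Firm A play low price with probability p. Firm B is indifferent when 4p + 19(1−p) = 19p + 3(1−p), giving p = 16/31.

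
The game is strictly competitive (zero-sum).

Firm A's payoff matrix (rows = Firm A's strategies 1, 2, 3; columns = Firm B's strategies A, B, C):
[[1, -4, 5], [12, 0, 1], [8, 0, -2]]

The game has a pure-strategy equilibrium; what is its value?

0

Row minima: -4, 0, -2 → Firm A's maximin is 0.
Column maxima: 12, 0, 5 → Firm B's minimax is 0.
They coincide at (2, B), so the value is 0.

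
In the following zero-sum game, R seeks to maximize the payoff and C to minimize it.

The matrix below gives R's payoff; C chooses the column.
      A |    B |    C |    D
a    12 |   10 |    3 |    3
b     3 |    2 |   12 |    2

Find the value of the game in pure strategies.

Row minima: 3, 2 → R's maximin is 3.
Column maxima: 12, 10, 12, 3 → C's minimax is 3.
They coincide at (a, D), so the value is 3.

3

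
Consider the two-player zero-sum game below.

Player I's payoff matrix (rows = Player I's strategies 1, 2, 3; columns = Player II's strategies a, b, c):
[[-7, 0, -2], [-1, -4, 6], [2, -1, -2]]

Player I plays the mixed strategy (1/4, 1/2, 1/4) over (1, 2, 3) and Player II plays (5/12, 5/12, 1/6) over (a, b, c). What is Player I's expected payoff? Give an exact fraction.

Against (5/12, 5/12, 1/6), each row's expected payoff is 1: -13/4; 2: -13/12; 3: 1/12.
Taking the (1/4, 1/2, 1/4)-weighted average: (1/4)·(-13/4) + (1/2)·(-13/12) + (1/4)·(1/12) = -4/3.

-4/3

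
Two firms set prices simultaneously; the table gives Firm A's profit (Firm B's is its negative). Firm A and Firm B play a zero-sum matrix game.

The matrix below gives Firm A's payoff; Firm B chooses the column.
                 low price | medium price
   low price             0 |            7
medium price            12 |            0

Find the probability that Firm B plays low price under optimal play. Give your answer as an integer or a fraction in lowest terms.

7/19

Row minima are 0 and 0, so Firm A's maximin is 0; column maxima are 12 and 7, so Firm B's minimax is 7. These differ, so the equilibrium is in mixed strategies.
Let Firm B play low price with probability q. Firm A is indifferent when 7(1−q) = 12q, giving q = 7/19.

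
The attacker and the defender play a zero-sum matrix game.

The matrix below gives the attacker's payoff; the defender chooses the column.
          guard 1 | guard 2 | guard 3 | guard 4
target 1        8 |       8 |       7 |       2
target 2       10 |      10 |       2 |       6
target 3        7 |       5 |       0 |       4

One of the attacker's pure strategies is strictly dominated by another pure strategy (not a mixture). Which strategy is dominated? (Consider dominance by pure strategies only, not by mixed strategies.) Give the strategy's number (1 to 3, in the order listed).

Compare target 3 with target 2: 10 > 7, 10 > 5, 2 > 0, 6 > 4.
So target 2 strictly dominates target 3 for the attacker; target 3 is strictly dominated.

3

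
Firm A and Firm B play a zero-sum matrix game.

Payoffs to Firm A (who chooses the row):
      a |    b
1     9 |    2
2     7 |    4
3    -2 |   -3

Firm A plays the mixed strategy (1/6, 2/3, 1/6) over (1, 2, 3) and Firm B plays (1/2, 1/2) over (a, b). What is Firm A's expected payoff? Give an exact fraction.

25/6

Against (1/2, 1/2), each row's expected payoff is 1: 11/2; 2: 11/2; 3: -5/2.
Taking the (1/6, 2/3, 1/6)-weighted average: (1/6)·(11/2) + (2/3)·(11/2) + (1/6)·(-5/2) = 25/6.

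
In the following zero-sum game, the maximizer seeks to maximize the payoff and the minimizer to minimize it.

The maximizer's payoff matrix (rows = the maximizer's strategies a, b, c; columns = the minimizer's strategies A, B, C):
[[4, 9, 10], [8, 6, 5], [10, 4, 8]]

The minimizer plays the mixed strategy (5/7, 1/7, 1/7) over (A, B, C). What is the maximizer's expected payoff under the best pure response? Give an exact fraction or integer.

a: (4)·(5/7) + (9)·(1/7) + (10)·(1/7) = 39/7.
b: (8)·(5/7) + (6)·(1/7) + (5)·(1/7) = 51/7.
c: (10)·(5/7) + (4)·(1/7) + (8)·(1/7) = 62/7.
The best pure response is c with expected payoff 62/7.

62/7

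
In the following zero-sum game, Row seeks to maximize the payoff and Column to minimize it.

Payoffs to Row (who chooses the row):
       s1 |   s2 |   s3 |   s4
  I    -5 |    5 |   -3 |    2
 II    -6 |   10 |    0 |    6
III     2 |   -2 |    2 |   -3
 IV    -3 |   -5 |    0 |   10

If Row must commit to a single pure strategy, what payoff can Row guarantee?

The worst-case payoff for each row is I: -5, II: -6, III: -3, IV: -5.
The best of these is -3.

-3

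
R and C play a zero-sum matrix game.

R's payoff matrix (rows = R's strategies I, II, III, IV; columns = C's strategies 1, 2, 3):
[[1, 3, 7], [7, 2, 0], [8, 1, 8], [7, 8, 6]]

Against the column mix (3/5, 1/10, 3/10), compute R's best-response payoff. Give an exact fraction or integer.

I: (1)·(3/5) + (3)·(1/10) + (7)·(3/10) = 3.
II: (7)·(3/5) + (2)·(1/10) + (0)·(3/10) = 22/5.
III: (8)·(3/5) + (1)·(1/10) + (8)·(3/10) = 73/10.
IV: (7)·(3/5) + (8)·(1/10) + (6)·(3/10) = 34/5.
The best pure response is III with expected payoff 73/10.

73/10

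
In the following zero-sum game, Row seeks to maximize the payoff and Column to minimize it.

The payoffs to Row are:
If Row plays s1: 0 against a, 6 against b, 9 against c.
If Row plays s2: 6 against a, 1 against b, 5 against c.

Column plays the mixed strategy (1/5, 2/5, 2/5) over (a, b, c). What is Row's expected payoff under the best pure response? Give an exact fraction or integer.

6

s1: (0)·(1/5) + (6)·(2/5) + (9)·(2/5) = 6.
s2: (6)·(1/5) + (1)·(2/5) + (5)·(2/5) = 18/5.
The best pure response is s1 with expected payoff 6.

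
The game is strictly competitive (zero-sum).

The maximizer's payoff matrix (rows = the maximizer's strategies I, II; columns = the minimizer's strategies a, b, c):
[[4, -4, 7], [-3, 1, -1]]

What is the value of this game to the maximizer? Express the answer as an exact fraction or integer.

-2/3

Column c is strictly dominated by a for the minimizer (it gives the maximizer more in every row).
The remaining 2×2 game on (I, II) × (a, b) has no saddle point. Let the maximizer play I with probability p; indifference gives 4p − 3(1−p) = −4p + (1−p), so p = 1/3.
Similarly the minimizer's optimal q on a is 5/12, and the value is 4·(5/12) + (-4)·(7/12) = -2/3.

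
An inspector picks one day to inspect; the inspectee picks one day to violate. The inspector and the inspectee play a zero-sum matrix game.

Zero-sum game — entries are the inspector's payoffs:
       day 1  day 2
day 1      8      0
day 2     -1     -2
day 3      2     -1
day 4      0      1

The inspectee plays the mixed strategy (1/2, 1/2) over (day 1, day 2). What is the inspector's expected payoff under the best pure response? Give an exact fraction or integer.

4

day 1: (8)·(1/2) + (0)·(1/2) = 4.
day 2: (-1)·(1/2) + (-2)·(1/2) = -3/2.
day 3: (2)·(1/2) + (-1)·(1/2) = 1/2.
day 4: (0)·(1/2) + (1)·(1/2) = 1/2.
The best pure response is day 1 with expected payoff 4.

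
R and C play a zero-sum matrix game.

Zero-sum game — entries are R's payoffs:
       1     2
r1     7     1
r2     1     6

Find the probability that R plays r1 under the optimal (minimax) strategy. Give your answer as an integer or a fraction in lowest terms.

Row minima are 1 and 1, so R's maximin is 1; column maxima are 7 and 6, so C's minimax is 6. These differ, so the equilibrium is in mixed strategies.
Let R play r1 with probability p. C is indifferent when 7p + (1−p) = p + 6(1−p), giving p = 5/11.

5/11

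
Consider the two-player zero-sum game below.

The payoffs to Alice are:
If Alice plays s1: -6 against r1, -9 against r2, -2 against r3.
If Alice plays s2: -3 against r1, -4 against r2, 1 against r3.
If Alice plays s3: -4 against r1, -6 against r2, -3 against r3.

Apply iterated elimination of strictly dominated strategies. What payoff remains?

Row s1 is strictly dominated by row s2 (-3>-6, -4>-9, 1>-2); eliminate s1.
Column r3 is strictly dominated by r1 for Bob (-3<1, -4<-3); eliminate r3.
Column r1 is strictly dominated by r2 for Bob (-4<-3, -6<-4); eliminate r1.
Row s3 is strictly dominated by row s2 (-4>-6); eliminate s3.
Only (s2, r2) remains, with payoff -4.

-4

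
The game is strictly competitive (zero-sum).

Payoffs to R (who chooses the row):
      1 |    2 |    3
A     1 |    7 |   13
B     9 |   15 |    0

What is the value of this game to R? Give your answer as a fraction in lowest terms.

Column 2 is strictly dominated by 1 for C (it gives R more in every row).
The remaining 2×2 game on (A, B) × (1, 3) has no saddle point. Let R play A with probability p; indifference gives p + 9(1−p) = 13p, so p = 3/7.
Similarly C's optimal q on 1 is 13/21, and the value is 1·(13/21) + (13)·(8/21) = 39/7.

39/7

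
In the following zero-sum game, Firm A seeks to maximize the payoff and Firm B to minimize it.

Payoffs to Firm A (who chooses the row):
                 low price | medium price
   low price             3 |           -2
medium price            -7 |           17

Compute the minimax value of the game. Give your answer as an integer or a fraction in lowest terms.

Row minima are -2 and -7, so Firm A's maximin is -2; column maxima are 3 and 17, so Firm B's minimax is 3. These differ, so the equilibrium is in mixed strategies.
Let Firm A play low price with probability p. Firm B is indifferent when 3p − 7(1−p) = −2p + 17(1−p), giving p = 24/29.
Let Firm B play low price with probability q. Firm A is indifferent when 3q − 2(1−q) = −7q + 17(1−q), giving q = 19/29.
The value is 3·(19/29) + (-2)·(10/29) = 37/29.

37/29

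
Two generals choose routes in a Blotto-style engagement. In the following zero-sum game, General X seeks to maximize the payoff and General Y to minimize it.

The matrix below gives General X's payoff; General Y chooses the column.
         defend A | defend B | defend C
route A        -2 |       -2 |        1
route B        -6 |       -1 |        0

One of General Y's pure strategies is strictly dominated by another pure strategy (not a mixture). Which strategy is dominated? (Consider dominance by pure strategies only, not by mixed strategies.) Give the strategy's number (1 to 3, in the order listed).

3

General Y prefers columns that give General X less. Compare defend C with defend A: -2 < 1, -6 < 0.
So defend A strictly dominates defend C for General Y; defend C is strictly dominated.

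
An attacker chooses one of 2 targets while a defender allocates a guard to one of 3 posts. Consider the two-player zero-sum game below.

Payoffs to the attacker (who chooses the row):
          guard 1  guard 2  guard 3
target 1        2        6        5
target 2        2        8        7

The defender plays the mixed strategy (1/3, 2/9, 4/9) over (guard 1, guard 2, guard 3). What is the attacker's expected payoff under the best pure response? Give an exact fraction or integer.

target 1: (2)·(1/3) + (6)·(2/9) + (5)·(4/9) = 38/9.
target 2: (2)·(1/3) + (8)·(2/9) + (7)·(4/9) = 50/9.
The best pure response is target 2 with expected payoff 50/9.

50/9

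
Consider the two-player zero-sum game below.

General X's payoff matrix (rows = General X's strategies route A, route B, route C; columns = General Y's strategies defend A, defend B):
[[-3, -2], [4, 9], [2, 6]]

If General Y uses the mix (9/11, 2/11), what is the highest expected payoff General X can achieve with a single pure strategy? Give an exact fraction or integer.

54/11

route A: (-3)·(9/11) + (-2)·(2/11) = -31/11.
route B: (4)·(9/11) + (9)·(2/11) = 54/11.
route C: (2)·(9/11) + (6)·(2/11) = 30/11.
The best pure response is route B with expected payoff 54/11.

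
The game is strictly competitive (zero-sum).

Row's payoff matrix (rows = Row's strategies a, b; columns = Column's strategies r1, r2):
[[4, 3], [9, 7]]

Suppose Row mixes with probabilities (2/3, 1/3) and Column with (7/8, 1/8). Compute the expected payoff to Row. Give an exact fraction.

11/2

Against (7/8, 1/8), each row's expected payoff is a: 31/8; b: 35/4.
Taking the (2/3, 1/3)-weighted average: (2/3)·(31/8) + (1/3)·(35/4) = 11/2.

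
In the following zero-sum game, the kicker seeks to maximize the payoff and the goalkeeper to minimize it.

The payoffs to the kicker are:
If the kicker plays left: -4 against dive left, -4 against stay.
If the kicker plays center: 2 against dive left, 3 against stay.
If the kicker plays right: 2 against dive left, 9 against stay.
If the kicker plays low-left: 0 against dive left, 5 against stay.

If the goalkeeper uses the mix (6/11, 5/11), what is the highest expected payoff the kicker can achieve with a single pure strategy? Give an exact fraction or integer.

57/11

left: (-4)·(6/11) + (-4)·(5/11) = -4.
center: (2)·(6/11) + (3)·(5/11) = 27/11.
right: (2)·(6/11) + (9)·(5/11) = 57/11.
low-left: (0)·(6/11) + (5)·(5/11) = 25/11.
The best pure response is right with expected payoff 57/11.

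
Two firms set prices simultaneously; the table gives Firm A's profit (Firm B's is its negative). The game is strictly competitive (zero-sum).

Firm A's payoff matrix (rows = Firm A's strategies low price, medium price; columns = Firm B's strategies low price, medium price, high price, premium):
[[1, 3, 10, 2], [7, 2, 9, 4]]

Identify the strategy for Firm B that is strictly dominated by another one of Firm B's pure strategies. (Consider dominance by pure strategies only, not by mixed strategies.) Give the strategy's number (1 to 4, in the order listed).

3

Firm B prefers columns that give Firm A less. Compare high price with low price: 1 < 10, 7 < 9.
So low price strictly dominates high price for Firm B; high price is strictly dominated.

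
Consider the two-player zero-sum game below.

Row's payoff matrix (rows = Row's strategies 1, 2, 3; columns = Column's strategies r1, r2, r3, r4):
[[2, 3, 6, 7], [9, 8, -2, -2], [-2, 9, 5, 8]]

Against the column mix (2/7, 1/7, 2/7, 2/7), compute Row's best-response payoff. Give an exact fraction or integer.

1: (2)·(2/7) + (3)·(1/7) + (6)·(2/7) + (7)·(2/7) = 33/7.
2: (9)·(2/7) + (8)·(1/7) + (-2)·(2/7) + (-2)·(2/7) = 18/7.
3: (-2)·(2/7) + (9)·(1/7) + (5)·(2/7) + (8)·(2/7) = 31/7.
The best pure response is 1 with expected payoff 33/7.

33/7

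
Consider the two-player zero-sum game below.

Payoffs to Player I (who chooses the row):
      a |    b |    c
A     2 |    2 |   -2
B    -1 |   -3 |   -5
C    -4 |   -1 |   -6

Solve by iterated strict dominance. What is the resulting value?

-2

Row C is strictly dominated by row A (2>-4, 2>-1, -2>-6); eliminate C.
Row B is strictly dominated by row A (2>-1, 2>-3, -2>-5); eliminate B.
Column a is strictly dominated by c for Player II (-2<2); eliminate a.
Column b is strictly dominated by c for Player II (-2<2); eliminate b.
Only (A, c) remains, with payoff -2.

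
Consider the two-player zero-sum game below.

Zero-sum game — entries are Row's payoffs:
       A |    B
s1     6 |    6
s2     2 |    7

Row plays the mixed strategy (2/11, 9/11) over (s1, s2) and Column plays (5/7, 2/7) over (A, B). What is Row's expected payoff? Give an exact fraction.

300/77

Against (5/7, 2/7), each row's expected payoff is s1: 6; s2: 24/7.
Taking the (2/11, 9/11)-weighted average: (2/11)·(6) + (9/11)·(24/7) = 300/77.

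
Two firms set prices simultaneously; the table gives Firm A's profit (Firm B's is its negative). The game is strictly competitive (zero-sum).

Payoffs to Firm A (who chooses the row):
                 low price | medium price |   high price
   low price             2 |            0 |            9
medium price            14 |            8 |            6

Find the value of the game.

72/11

Column low price is strictly dominated by medium price for Firm B (it gives Firm A more in every row).
The remaining 2×2 game on (low price, medium price) × (medium price, high price) has no saddle point. Let Firm A play low price with probability p; indifference gives 8(1−p) = 9p + 6(1−p), so p = 2/11.
Similarly Firm B's optimal q on medium price is 3/11, and the value is 0·(3/11) + (9)·(8/11) = 72/11.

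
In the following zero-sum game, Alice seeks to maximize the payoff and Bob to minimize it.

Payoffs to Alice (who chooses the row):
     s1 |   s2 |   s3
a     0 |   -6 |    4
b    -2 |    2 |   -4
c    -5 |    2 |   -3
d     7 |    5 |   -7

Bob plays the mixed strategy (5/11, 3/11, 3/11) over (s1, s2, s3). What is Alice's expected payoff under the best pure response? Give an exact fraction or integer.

a: (0)·(5/11) + (-6)·(3/11) + (4)·(3/11) = -6/11.
b: (-2)·(5/11) + (2)·(3/11) + (-4)·(3/11) = -16/11.
c: (-5)·(5/11) + (2)·(3/11) + (-3)·(3/11) = -28/11.
d: (7)·(5/11) + (5)·(3/11) + (-7)·(3/11) = 29/11.
The best pure response is d with expected payoff 29/11.

29/11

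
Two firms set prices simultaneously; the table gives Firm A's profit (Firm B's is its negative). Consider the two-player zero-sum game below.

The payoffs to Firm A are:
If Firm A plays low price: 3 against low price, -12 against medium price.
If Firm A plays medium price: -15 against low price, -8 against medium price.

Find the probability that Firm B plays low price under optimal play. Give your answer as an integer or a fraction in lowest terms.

Row minima are -12 and -15, so Firm A's maximin is -12; column maxima are 3 and -8, so Firm B's minimax is -8. These differ, so the equilibrium is in mixed strategies.
Let Firm B play low price with probability q. Firm A is indifferent when 3q − 12(1−q) = −15q − 8(1−q), giving q = 2/11.

2/11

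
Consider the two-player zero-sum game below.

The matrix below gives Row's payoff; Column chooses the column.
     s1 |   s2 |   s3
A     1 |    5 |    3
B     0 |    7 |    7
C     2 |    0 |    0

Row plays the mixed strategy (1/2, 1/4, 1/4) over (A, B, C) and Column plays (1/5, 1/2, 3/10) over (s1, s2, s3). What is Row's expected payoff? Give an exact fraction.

Against (1/5, 1/2, 3/10), each row's expected payoff is A: 18/5; B: 28/5; C: 2/5.
Taking the (1/2, 1/4, 1/4)-weighted average: (1/2)·(18/5) + (1/4)·(28/5) + (1/4)·(2/5) = 33/10.

33/10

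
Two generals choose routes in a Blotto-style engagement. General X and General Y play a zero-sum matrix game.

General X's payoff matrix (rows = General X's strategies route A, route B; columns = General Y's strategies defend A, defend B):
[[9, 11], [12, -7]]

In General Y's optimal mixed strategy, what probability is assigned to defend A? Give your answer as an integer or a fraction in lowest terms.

6/7

Row minima are 9 and -7, so General X's maximin is 9; column maxima are 12 and 11, so General Y's minimax is 11. These differ, so the equilibrium is in mixed strategies.
Let General Y play defend A with probability q. General X is indifferent when 9q + 11(1−q) = 12q − 7(1−q), giving q = 6/7.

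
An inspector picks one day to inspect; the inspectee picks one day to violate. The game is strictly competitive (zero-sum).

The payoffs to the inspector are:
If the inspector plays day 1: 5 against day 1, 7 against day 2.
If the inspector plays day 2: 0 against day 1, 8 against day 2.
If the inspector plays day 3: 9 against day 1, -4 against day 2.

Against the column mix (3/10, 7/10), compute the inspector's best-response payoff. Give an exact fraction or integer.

day 1: (5)·(3/10) + (7)·(7/10) = 32/5.
day 2: (0)·(3/10) + (8)·(7/10) = 28/5.
day 3: (9)·(3/10) + (-4)·(7/10) = -1/10.
The best pure response is day 1 with expected payoff 32/5.

32/5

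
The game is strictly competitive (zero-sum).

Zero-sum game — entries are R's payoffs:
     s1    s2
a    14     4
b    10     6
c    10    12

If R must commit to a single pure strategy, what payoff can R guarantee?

10

The worst-case payoff for each row is a: 4, b: 6, c: 10.
The best of these is 10.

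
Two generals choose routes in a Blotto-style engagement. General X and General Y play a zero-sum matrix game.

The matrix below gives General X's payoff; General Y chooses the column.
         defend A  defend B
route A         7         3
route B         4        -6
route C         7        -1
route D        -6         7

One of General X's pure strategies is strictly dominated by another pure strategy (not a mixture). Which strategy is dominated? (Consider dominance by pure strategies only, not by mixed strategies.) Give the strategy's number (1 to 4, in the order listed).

2

Compare route B with route A: 7 > 4, 3 > -6.
So route A strictly dominates route B for General X; route B is strictly dominated.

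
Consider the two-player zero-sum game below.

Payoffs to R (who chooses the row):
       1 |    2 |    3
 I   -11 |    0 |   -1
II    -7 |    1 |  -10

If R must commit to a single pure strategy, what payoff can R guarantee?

-10

The worst-case payoff for each row is I: -11, II: -10.
The best of these is -10.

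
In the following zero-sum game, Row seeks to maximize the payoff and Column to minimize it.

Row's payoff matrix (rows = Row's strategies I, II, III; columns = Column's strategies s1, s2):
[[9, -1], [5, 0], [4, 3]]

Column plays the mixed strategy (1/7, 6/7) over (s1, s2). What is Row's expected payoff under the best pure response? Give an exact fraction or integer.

I: (9)·(1/7) + (-1)·(6/7) = 3/7.
II: (5)·(1/7) + (0)·(6/7) = 5/7.
III: (4)·(1/7) + (3)·(6/7) = 22/7.
The best pure response is III with expected payoff 22/7.

22/7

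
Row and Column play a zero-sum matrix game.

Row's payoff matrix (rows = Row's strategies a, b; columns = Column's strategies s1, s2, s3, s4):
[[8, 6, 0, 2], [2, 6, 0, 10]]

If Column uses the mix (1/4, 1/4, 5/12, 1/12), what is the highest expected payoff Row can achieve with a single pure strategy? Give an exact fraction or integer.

a: (8)·(1/4) + (6)·(1/4) + (0)·(5/12) + (2)·(1/12) = 11/3.
b: (2)·(1/4) + (6)·(1/4) + (0)·(5/12) + (10)·(1/12) = 17/6.
The best pure response is a with expected payoff 11/3.

11/3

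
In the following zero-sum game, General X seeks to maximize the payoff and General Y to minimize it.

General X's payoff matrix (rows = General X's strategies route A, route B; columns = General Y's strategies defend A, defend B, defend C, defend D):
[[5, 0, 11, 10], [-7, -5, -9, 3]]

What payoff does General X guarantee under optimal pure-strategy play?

0

Row minima: 0, -9 → General X's maximin is 0.
Column maxima: 5, 0, 11, 10 → General Y's minimax is 0.
They coincide at (route A, defend B), so the value is 0.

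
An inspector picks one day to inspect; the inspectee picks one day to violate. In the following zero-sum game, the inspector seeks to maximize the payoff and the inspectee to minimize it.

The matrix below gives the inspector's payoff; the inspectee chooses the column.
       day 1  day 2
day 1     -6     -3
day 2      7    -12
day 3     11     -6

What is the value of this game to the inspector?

Row day 2 is strictly dominated by row day 3, so the inspector never plays it.
The remaining 2×2 game on (day 1, day 3) × (day 1, day 2) has no saddle point. Let the inspector play day 1 with probability p; indifference gives −6p + 11(1−p) = −3p − 6(1−p), so p = 17/20.
Similarly the inspectee's optimal q on day 1 is 3/20, and the value is -6·(3/20) + (-3)·(17/20) = -69/20.

-69/20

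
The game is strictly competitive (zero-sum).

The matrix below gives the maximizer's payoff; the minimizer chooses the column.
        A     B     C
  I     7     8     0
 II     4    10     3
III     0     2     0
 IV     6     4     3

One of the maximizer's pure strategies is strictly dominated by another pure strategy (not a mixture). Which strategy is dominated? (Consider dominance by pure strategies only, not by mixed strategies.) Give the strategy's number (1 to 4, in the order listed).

Compare III with II: 4 > 0, 10 > 2, 3 > 0.
So II strictly dominates III for the maximizer; III is strictly dominated.

3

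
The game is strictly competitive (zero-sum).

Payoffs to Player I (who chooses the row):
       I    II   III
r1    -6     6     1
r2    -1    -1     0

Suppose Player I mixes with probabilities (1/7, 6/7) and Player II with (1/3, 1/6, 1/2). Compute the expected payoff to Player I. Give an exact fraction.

Against (1/3, 1/6, 1/2), each row's expected payoff is r1: -1/2; r2: -1/2.
Taking the (1/7, 6/7)-weighted average: (1/7)·(-1/2) + (6/7)·(-1/2) = -1/2.

-1/2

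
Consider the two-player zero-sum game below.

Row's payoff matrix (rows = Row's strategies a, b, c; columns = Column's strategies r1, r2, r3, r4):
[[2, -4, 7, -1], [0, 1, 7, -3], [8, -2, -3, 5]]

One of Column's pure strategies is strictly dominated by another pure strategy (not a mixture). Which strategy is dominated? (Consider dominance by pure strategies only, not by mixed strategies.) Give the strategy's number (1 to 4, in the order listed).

Column prefers columns that give Row less. Compare r1 with r4: -1 < 2, -3 < 0, 5 < 8.
So r4 strictly dominates r1 for Column; r1 is strictly dominated.

1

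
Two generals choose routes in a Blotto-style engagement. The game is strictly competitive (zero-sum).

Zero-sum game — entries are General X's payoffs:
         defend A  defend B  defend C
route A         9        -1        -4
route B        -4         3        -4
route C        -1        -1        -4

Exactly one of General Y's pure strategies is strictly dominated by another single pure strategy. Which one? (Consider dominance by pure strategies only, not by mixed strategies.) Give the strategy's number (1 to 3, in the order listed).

2

General Y prefers columns that give General X less. Compare defend B with defend C: -4 < -1, -4 < 3, -4 < -1.
So defend C strictly dominates defend B for General Y; defend B is strictly dominated.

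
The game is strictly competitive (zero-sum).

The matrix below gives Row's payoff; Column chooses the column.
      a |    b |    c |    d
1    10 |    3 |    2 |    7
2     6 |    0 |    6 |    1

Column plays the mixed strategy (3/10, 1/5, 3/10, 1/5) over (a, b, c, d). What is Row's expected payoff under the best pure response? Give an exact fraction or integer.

1: (10)·(3/10) + (3)·(1/5) + (2)·(3/10) + (7)·(1/5) = 28/5.
2: (6)·(3/10) + (0)·(1/5) + (6)·(3/10) + (1)·(1/5) = 19/5.
The best pure response is 1 with expected payoff 28/5.

28/5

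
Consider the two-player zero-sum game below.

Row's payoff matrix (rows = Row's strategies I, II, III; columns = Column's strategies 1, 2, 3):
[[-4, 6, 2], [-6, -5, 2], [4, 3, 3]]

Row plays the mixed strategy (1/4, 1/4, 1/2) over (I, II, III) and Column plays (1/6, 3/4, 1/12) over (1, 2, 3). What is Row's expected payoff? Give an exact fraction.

Against (1/6, 3/4, 1/12), each row's expected payoff is I: 4; II: -55/12; III: 19/6.
Taking the (1/4, 1/4, 1/2)-weighted average: (1/4)·(4) + (1/4)·(-55/12) + (1/2)·(19/6) = 23/16.

23/16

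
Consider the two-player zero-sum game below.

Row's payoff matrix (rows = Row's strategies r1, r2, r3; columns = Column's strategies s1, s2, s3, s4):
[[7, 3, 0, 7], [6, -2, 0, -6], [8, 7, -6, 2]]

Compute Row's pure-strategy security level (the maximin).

0

The worst-case payoff for each row is r1: 0, r2: -6, r3: -6.
The best of these is 0.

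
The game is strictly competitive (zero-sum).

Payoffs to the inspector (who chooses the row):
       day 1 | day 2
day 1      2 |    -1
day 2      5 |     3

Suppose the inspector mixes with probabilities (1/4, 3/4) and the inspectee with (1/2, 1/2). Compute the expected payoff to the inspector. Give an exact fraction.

Against (1/2, 1/2), each row's expected payoff is day 1: 1/2; day 2: 4.
Taking the (1/4, 3/4)-weighted average: (1/4)·(1/2) + (3/4)·(4) = 25/8.

25/8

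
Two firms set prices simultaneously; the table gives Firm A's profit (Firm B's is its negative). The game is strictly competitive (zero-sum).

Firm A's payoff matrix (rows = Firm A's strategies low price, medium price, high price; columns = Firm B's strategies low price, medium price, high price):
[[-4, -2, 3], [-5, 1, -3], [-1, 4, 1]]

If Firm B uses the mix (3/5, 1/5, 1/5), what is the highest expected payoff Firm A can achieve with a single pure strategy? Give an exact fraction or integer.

low price: (-4)·(3/5) + (-2)·(1/5) + (3)·(1/5) = -11/5.
medium price: (-5)·(3/5) + (1)·(1/5) + (-3)·(1/5) = -17/5.
high price: (-1)·(3/5) + (4)·(1/5) + (1)·(1/5) = 2/5.
The best pure response is high price with expected payoff 2/5.

2/5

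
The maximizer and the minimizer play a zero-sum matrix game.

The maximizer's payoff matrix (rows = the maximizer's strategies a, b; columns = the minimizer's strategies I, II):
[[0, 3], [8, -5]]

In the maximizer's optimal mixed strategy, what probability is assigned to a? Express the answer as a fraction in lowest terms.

13/16

Row minima are 0 and -5, so the maximizer's maximin is 0; column maxima are 8 and 3, so the minimizer's minimax is 3. These differ, so the equilibrium is in mixed strategies.
Let the maximizer play a with probability p. The minimizer is indifferent when 8(1−p) = 3p − 5(1−p), giving p = 13/16.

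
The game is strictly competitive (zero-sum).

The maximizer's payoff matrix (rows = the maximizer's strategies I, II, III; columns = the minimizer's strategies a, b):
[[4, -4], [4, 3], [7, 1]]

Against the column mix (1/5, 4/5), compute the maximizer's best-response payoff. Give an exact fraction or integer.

I: (4)·(1/5) + (-4)·(4/5) = -12/5.
II: (4)·(1/5) + (3)·(4/5) = 16/5.
III: (7)·(1/5) + (1)·(4/5) = 11/5.
The best pure response is II with expected payoff 16/5.

16/5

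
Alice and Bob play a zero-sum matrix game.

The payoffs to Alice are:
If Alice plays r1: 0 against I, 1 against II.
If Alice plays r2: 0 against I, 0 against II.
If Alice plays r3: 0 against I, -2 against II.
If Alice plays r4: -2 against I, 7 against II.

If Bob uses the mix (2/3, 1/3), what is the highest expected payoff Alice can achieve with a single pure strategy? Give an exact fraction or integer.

1

r1: (0)·(2/3) + (1)·(1/3) = 1/3.
r2: (0)·(2/3) + (0)·(1/3) = 0.
r3: (0)·(2/3) + (-2)·(1/3) = -2/3.
r4: (-2)·(2/3) + (7)·(1/3) = 1.
The best pure response is r4 with expected payoff 1.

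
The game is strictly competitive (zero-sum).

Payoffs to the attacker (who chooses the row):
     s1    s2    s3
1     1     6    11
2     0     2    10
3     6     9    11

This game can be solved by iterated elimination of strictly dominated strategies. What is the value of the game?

Row 2 is strictly dominated by row 1 (1>0, 6>2, 11>10); eliminate 2.
Column s2 is strictly dominated by s1 for the defender (1<6, 6<9); eliminate s2.
Column s3 is strictly dominated by s1 for the defender (1<11, 6<11); eliminate s3.
Row 1 is strictly dominated by row 3 (6>1); eliminate 1.
Only (3, s1) remains, with payoff 6.

6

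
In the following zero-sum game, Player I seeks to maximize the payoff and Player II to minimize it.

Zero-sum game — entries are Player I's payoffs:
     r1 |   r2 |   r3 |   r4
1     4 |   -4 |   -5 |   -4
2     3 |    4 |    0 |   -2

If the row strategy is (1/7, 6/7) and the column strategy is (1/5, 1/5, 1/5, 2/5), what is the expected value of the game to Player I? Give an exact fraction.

1/7

Against (1/5, 1/5, 1/5, 2/5), each row's expected payoff is 1: -13/5; 2: 3/5.
Taking the (1/7, 6/7)-weighted average: (1/7)·(-13/5) + (6/7)·(3/5) = 1/7.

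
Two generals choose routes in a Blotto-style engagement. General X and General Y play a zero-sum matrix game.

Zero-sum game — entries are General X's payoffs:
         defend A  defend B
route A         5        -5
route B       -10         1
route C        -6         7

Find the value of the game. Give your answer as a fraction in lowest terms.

Row route B is strictly dominated by row route C, so General X never plays it.
The remaining 2×2 game on (route A, route C) × (defend A, defend B) has no saddle point. Let General X play route A with probability p; indifference gives 5p − 6(1−p) = −5p + 7(1−p), so p = 13/23.
Similarly General Y's optimal q on defend A is 12/23, and the value is 5·(12/23) + (-5)·(11/23) = 5/23.

5/23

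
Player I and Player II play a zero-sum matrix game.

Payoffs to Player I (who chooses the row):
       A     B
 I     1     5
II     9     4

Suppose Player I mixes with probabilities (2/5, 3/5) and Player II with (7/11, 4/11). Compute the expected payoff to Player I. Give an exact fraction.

291/55

Against (7/11, 4/11), each row's expected payoff is I: 27/11; II: 79/11.
Taking the (2/5, 3/5)-weighted average: (2/5)·(27/11) + (3/5)·(79/11) = 291/55.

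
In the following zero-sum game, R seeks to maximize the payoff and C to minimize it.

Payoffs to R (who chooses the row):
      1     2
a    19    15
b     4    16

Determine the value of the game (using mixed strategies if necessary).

Row minima are 15 and 4, so R's maximin is 15; column maxima are 19 and 16, so C's minimax is 16. These differ, so the equilibrium is in mixed strategies.
Let R play a with probability p. C is indifferent when 19p + 4(1−p) = 15p + 16(1−p), giving p = 3/4.
Let C play 1 with probability q. R is indifferent when 19q + 15(1−q) = 4q + 16(1−q), giving q = 1/16.
The value is 19·(1/16) + (15)·(15/16) = 61/4.

61/4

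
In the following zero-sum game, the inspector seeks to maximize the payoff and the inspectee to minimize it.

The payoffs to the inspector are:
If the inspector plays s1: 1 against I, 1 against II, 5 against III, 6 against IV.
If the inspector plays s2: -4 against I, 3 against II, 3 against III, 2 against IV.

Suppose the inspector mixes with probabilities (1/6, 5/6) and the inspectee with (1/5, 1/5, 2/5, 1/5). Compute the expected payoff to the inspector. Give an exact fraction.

53/30

Against (1/5, 1/5, 2/5, 1/5), each row's expected payoff is s1: 18/5; s2: 7/5.
Taking the (1/6, 5/6)-weighted average: (1/6)·(18/5) + (5/6)·(7/5) = 53/30.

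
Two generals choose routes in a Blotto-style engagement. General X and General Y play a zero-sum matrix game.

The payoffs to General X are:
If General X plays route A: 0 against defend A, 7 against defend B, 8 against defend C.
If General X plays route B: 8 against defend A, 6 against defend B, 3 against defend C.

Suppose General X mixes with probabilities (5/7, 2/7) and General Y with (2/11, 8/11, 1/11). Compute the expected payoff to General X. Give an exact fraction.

Against (2/11, 8/11, 1/11), each row's expected payoff is route A: 64/11; route B: 67/11.
Taking the (5/7, 2/7)-weighted average: (5/7)·(64/11) + (2/7)·(67/11) = 454/77.

454/77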